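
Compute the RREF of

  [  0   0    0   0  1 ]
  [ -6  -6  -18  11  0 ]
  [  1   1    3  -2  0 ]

R1 <=> R2
  [ -6  -6  -18  11  0 ]
  [  0   0    0   0  1 ]
  [  1   1    3  -2  0 ]
R1 ← -1/6·R1
  [ 1  1  3  -11/6  0 ]
  [ 0  0  0      0  1 ]
  [ 1  1  3     -2  0 ]
R3 ← R3 − R1
  [ 1  1  3  -11/6  0 ]
  [ 0  0  0      0  1 ]
  [ 0  0  0   -1/6  0 ]
R2 <=> R3
  [ 1  1  3  -11/6  0 ]
  [ 0  0  0   -1/6  0 ]
  [ 0  0  0      0  1 ]
R2 ← -6·R2
  [ 1  1  3  -11/6  0 ]
  [ 0  0  0      1  0 ]
  [ 0  0  0      0  1 ]
R1 ← R1 + 11/6·R2
  [ 1  1  3  0  0 ]
  [ 0  0  0  1  0 ]
  [ 0  0  0  0  1 ]

[[1, 1, 3, 0, 0], [0, 0, 0, 1, 0], [0, 0, 0, 0, 1]]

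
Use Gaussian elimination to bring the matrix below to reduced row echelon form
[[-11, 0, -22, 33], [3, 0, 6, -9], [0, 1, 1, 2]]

r1 -> -1/11·r1
  [ 1  0  2  -3 ]
  [ 3  0  6  -9 ]
  [ 0  1  1   2 ]
r2 -> r2 − 3·r1
  [ 1  0  2  -3 ]
  [ 0  0  0   0 ]
  [ 0  1  1   2 ]
r2 <=> r3
  [ 1  0  2  -3 ]
  [ 0  1  1   2 ]
  [ 0  0  0   0 ]

[[1, 0, 2, -3], [0, 1, 1, 2], [0, 0, 0, 0]]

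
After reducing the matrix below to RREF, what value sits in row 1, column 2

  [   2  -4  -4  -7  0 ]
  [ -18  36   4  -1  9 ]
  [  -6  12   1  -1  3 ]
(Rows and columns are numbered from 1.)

Multiply r1 by 1/2.
  [   1  -2  -2  -7/2  0 ]
  [ -18  36   4    -1  9 ]
  [  -6  12   1    -1  3 ]
Add 18 times r1 to r2.
  [  1  -2   -2  -7/2  0 ]
  [  0   0  -32   -64  9 ]
  [ -6  12    1    -1  3 ]
Add 6 times r1 to r3.
  [ 1  -2   -2  -7/2  0 ]
  [ 0   0  -32   -64  9 ]
  [ 0   0  -11   -22  3 ]
Multiply r2 by -1/32.
  [ 1  -2   -2  -7/2      0 ]
  [ 0   0    1     2  -9/32 ]
  [ 0   0  -11   -22      3 ]
Add 11 times r2 to r3.
  [ 1  -2  -2  -7/2      0 ]
  [ 0   0   1     2  -9/32 ]
  [ 0   0   0     0  -3/32 ]
Multiply r3 by -32/3.
  [ 1  -2  -2  -7/2      0 ]
  [ 0   0   1     2  -9/32 ]
  [ 0   0   0     0      1 ]
Add 9/32 times r3 to r2.
  [ 1  -2  -2  -7/2  0 ]
  [ 0   0   1     2  0 ]
  [ 0   0   0     0  1 ]
Add 2 times r2 to r1.
  [ 1  -2  0  1/2  0 ]
  [ 0   0  1    2  0 ]
  [ 0   0  0    0  1 ]

-2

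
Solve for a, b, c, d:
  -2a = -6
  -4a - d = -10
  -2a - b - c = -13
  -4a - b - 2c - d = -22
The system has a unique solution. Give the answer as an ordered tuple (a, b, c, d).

(3, 2, 5, -2)

Form the augmented matrix and row-reduce:
  [ -2   0   0   0  |   -6 ]
  [ -4   0   0  -1  |  -10 ]
  [ -2  -1  -1   0  |  -13 ]
  [ -4  -1  -2  -1  |  -22 ]
R1 ← -1/2·R1
R2 ← R2 + 4·R1
R3 ← R3 + 2·R1
R4 ← R4 + 4·R1
R2 <-> R3
R2 ← -1·R2
R4 ← R4 + R2
R3 <-> R4
R3 ← -1·R3
R4 ← -1·R4
R3 ← R3 − R4
R2 ← R2 − R3
Reading off the last column: a = 3, b = 2, c = 5, d = -2.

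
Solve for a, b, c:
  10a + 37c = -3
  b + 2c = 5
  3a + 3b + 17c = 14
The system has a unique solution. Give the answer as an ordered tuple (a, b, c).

Form the augmented matrix and row-reduce:
  [ 10  0  37  |  -3 ]
  [  0  1   2  |   5 ]
  [  3  3  17  |  14 ]
Multiply ρ1 by 1/10.
  [ 1  0  37/10  |  -3/10 ]
  [ 0  1      2  |      5 ]
  [ 3  3     17  |     14 ]
Subtract 3 times ρ1 from ρ3.
  [ 1  0  37/10  |   -3/10 ]
  [ 0  1      2  |       5 ]
  [ 0  3  59/10  |  149/10 ]
Subtract 3 times ρ2 from ρ3.
  [ 1  0  37/10  |  -3/10 ]
  [ 0  1      2  |      5 ]
  [ 0  0  -1/10  |  -1/10 ]
Multiply ρ3 by -10.
  [ 1  0  37/10  |  -3/10 ]
  [ 0  1      2  |      5 ]
  [ 0  0      1  |      1 ]
Subtract 2 times ρ3 from ρ2.
  [ 1  0  37/10  |  -3/10 ]
  [ 0  1      0  |      3 ]
  [ 0  0      1  |      1 ]
Subtract 37/10 times ρ3 from ρ1.
  [ 1  0  0  |  -4 ]
  [ 0  1  0  |   3 ]
  [ 0  0  1  |   1 ]
Reading off the last column: a = -4, b = 3, c = 1.

(-4, 3, 1)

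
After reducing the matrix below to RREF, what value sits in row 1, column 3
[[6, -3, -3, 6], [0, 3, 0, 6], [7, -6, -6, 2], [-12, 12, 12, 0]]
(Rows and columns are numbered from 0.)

Multiply ρ1 by 1/6.
  [   1  -1/2  -1/2  1 ]
  [   0     3     0  6 ]
  [   7    -6    -6  2 ]
  [ -12    12    12  0 ]
Subtract 7 times ρ1 from ρ3.
  [   1  -1/2  -1/2   1 ]
  [   0     3     0   6 ]
  [   0  -5/2  -5/2  -5 ]
  [ -12    12    12   0 ]
Add 12 times ρ1 to ρ4.
  [ 1  -1/2  -1/2   1 ]
  [ 0     3     0   6 ]
  [ 0  -5/2  -5/2  -5 ]
  [ 0     6     6  12 ]
Multiply ρ2 by 1/3.
  [ 1  -1/2  -1/2   1 ]
  [ 0     1     0   2 ]
  [ 0  -5/2  -5/2  -5 ]
  [ 0     6     6  12 ]
Add 5/2 times ρ2 to ρ3.
  [ 1  -1/2  -1/2   1 ]
  [ 0     1     0   2 ]
  [ 0     0  -5/2   0 ]
  [ 0     6     6  12 ]
Subtract 6 times ρ2 from ρ4.
  [ 1  -1/2  -1/2  1 ]
  [ 0     1     0  2 ]
  [ 0     0  -5/2  0 ]
  [ 0     0     6  0 ]
Multiply ρ3 by -2/5.
  [ 1  -1/2  -1/2  1 ]
  [ 0     1     0  2 ]
  [ 0     0     1  0 ]
  [ 0     0     6  0 ]
Subtract 6 times ρ3 from ρ4.
  [ 1  -1/2  -1/2  1 ]
  [ 0     1     0  2 ]
  [ 0     0     1  0 ]
  [ 0     0     0  0 ]
Add 1/2 times ρ3 to ρ1.
  [ 1  -1/2  0  1 ]
  [ 0     1  0  2 ]
  [ 0     0  1  0 ]
  [ 0     0  0  0 ]
Add 1/2 times ρ2 to ρ1.
  [ 1  0  0  2 ]
  [ 0  1  0  2 ]
  [ 0  0  1  0 ]
  [ 0  0  0  0 ]

2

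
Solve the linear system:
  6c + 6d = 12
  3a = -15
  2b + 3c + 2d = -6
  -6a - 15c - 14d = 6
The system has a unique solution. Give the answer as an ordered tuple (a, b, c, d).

(-5, -3, -4, 6)

Form the augmented matrix and row-reduce:
  [  0  0    6    6  |   12 ]
  [  3  0    0    0  |  -15 ]
  [  0  2    3    2  |   -6 ]
  [ -6  0  -15  -14  |    6 ]
R1 <=> R2
  [  3  0    0    0  |  -15 ]
  [  0  0    6    6  |   12 ]
  [  0  2    3    2  |   -6 ]
  [ -6  0  -15  -14  |    6 ]
R1 ← 1/3·R1
  [  1  0    0    0  |  -5 ]
  [  0  0    6    6  |  12 ]
  [  0  2    3    2  |  -6 ]
  [ -6  0  -15  -14  |   6 ]
R4 ← R4 + 6·R1
  [ 1  0    0    0  |   -5 ]
  [ 0  0    6    6  |   12 ]
  [ 0  2    3    2  |   -6 ]
  [ 0  0  -15  -14  |  -24 ]
R2 <=> R3
  [ 1  0    0    0  |   -5 ]
  [ 0  2    3    2  |   -6 ]
  [ 0  0    6    6  |   12 ]
  [ 0  0  -15  -14  |  -24 ]
R2 ← 1/2·R2
  [ 1  0    0    0  |   -5 ]
  [ 0  1  3/2    1  |   -3 ]
  [ 0  0    6    6  |   12 ]
  [ 0  0  -15  -14  |  -24 ]
R3 ← 1/6·R3
  [ 1  0    0    0  |   -5 ]
  [ 0  1  3/2    1  |   -3 ]
  [ 0  0    1    1  |    2 ]
  [ 0  0  -15  -14  |  -24 ]
R4 ← R4 + 15·R3
  [ 1  0    0  0  |  -5 ]
  [ 0  1  3/2  1  |  -3 ]
  [ 0  0    1  1  |   2 ]
  [ 0  0    0  1  |   6 ]
R3 ← R3 − R4
  [ 1  0    0  0  |  -5 ]
  [ 0  1  3/2  1  |  -3 ]
  [ 0  0    1  0  |  -4 ]
  [ 0  0    0  1  |   6 ]
R2 ← R2 − R4
  [ 1  0    0  0  |  -5 ]
  [ 0  1  3/2  0  |  -9 ]
  [ 0  0    1  0  |  -4 ]
  [ 0  0    0  1  |   6 ]
R2 ← R2 − 3/2·R3
  [ 1  0  0  0  |  -5 ]
  [ 0  1  0  0  |  -3 ]
  [ 0  0  1  0  |  -4 ]
  [ 0  0  0  1  |   6 ]
Reading off the last column: a = -5, b = -3, c = -4, d = 6.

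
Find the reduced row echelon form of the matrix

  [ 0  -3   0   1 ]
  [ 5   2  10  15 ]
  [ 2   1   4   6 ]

R1 <-> R2
  [ 5   2  10  15 ]
  [ 0  -3   0   1 ]
  [ 2   1   4   6 ]
R1 ← 1/5·R1
  [ 1  2/5  2  3 ]
  [ 0   -3  0  1 ]
  [ 2    1  4  6 ]
R3 ← R3 − 2·R1
  [ 1  2/5  2  3 ]
  [ 0   -3  0  1 ]
  [ 0  1/5  0  0 ]
R2 ← -1/3·R2
  [ 1  2/5  2     3 ]
  [ 0    1  0  -1/3 ]
  [ 0  1/5  0     0 ]
R3 ← R3 − 1/5·R2
  [ 1  2/5  2     3 ]
  [ 0    1  0  -1/3 ]
  [ 0    0  0  1/15 ]
R3 ← 15·R3
  [ 1  2/5  2     3 ]
  [ 0    1  0  -1/3 ]
  [ 0    0  0     1 ]
R2 ← R2 + 1/3·R3
  [ 1  2/5  2  3 ]
  [ 0    1  0  0 ]
  [ 0    0  0  1 ]
R1 ← R1 − 3·R3
  [ 1  2/5  2  0 ]
  [ 0    1  0  0 ]
  [ 0    0  0  1 ]
R1 ← R1 − 2/5·R2
  [ 1  0  2  0 ]
  [ 0  1  0  0 ]
  [ 0  0  0  1 ]

[[1, 0, 2, 0], [0, 1, 0, 0], [0, 0, 0, 1]]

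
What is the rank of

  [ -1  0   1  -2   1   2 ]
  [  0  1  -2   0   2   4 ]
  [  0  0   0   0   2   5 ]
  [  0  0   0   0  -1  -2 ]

rank = 4

ρ1 → -1·ρ1
  [ 1  0  -1  2  -1  -2 ]
  [ 0  1  -2  0   2   4 ]
  [ 0  0   0  0   2   5 ]
  [ 0  0   0  0  -1  -2 ]
ρ3 → 1/2·ρ3
  [ 1  0  -1  2  -1   -2 ]
  [ 0  1  -2  0   2    4 ]
  [ 0  0   0  0   1  5/2 ]
  [ 0  0   0  0  -1   -2 ]
ρ4 → ρ4 + ρ3
  [ 1  0  -1  2  -1   -2 ]
  [ 0  1  -2  0   2    4 ]
  [ 0  0   0  0   1  5/2 ]
  [ 0  0   0  0   0  1/2 ]
ρ4 → 2·ρ4
  [ 1  0  -1  2  -1   -2 ]
  [ 0  1  -2  0   2    4 ]
  [ 0  0   0  0   1  5/2 ]
  [ 0  0   0  0   0    1 ]
ρ3 → ρ3 − 5/2·ρ4
  [ 1  0  -1  2  -1  -2 ]
  [ 0  1  -2  0   2   4 ]
  [ 0  0   0  0   1   0 ]
  [ 0  0   0  0   0   1 ]
ρ2 → ρ2 − 4·ρ4
  [ 1  0  -1  2  -1  -2 ]
  [ 0  1  -2  0   2   0 ]
  [ 0  0   0  0   1   0 ]
  [ 0  0   0  0   0   1 ]
ρ1 → ρ1 + 2·ρ4
  [ 1  0  -1  2  -1  0 ]
  [ 0  1  -2  0   2  0 ]
  [ 0  0   0  0   1  0 ]
  [ 0  0   0  0   0  1 ]
ρ2 → ρ2 − 2·ρ3
  [ 1  0  -1  2  -1  0 ]
  [ 0  1  -2  0   0  0 ]
  [ 0  0   0  0   1  0 ]
  [ 0  0   0  0   0  1 ]
ρ1 → ρ1 + ρ3
  [ 1  0  -1  2  0  0 ]
  [ 0  1  -2  0  0  0 ]
  [ 0  0   0  0  1  0 ]
  [ 0  0   0  0  0  1 ]
The reduced form has 4 nonzero rows.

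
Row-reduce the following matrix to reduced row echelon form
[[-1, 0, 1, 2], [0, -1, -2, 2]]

[[1, 0, -1, -2], [0, 1, 2, -2]]

R1 → -1·R1
  [ 1   0  -1  -2 ]
  [ 0  -1  -2   2 ]
R2 → -1·R2
  [ 1  0  -1  -2 ]
  [ 0  1   2  -2 ]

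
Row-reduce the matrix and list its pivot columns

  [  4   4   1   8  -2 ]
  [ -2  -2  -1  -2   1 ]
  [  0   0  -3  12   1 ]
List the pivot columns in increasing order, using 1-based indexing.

1, 3, 5

ρ1 ← 1/4·ρ1
  [  1   1  1/4   2  -1/2 ]
  [ -2  -2   -1  -2     1 ]
  [  0   0   -3  12     1 ]
ρ2 ← ρ2 + 2·ρ1
  [ 1  1   1/4   2  -1/2 ]
  [ 0  0  -1/2   2     0 ]
  [ 0  0    -3  12     1 ]
ρ2 ← -2·ρ2
  [ 1  1  1/4   2  -1/2 ]
  [ 0  0    1  -4     0 ]
  [ 0  0   -3  12     1 ]
ρ3 ← ρ3 + 3·ρ2
  [ 1  1  1/4   2  -1/2 ]
  [ 0  0    1  -4     0 ]
  [ 0  0    0   0     1 ]
ρ1 ← ρ1 + 1/2·ρ3
  [ 1  1  1/4   2  0 ]
  [ 0  0    1  -4  0 ]
  [ 0  0    0   0  1 ]
ρ1 ← ρ1 − 1/4·ρ2
  [ 1  1  0   3  0 ]
  [ 0  0  1  -4  0 ]
  [ 0  0  0   0  1 ]
Pivot columns are the columns containing a leading 1.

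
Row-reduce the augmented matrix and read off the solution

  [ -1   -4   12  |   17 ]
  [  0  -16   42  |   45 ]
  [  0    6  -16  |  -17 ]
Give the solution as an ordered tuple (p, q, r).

Multiply R1 by -1.
  [ 1    4  -12  |  -17 ]
  [ 0  -16   42  |   45 ]
  [ 0    6  -16  |  -17 ]
Multiply R2 by -1/16.
  [ 1  4    -12  |     -17 ]
  [ 0  1  -21/8  |  -45/16 ]
  [ 0  6    -16  |     -17 ]
Subtract 6 times R2 from R3.
  [ 1  4    -12  |     -17 ]
  [ 0  1  -21/8  |  -45/16 ]
  [ 0  0   -1/4  |    -1/8 ]
Multiply R3 by -4.
  [ 1  4    -12  |     -17 ]
  [ 0  1  -21/8  |  -45/16 ]
  [ 0  0      1  |     1/2 ]
Add 21/8 times R3 to R2.
  [ 1  4  -12  |   -17 ]
  [ 0  1    0  |  -3/2 ]
  [ 0  0    1  |   1/2 ]
Add 12 times R3 to R1.
  [ 1  4  0  |   -11 ]
  [ 0  1  0  |  -3/2 ]
  [ 0  0  1  |   1/2 ]
Subtract 4 times R2 from R1.
  [ 1  0  0  |    -5 ]
  [ 0  1  0  |  -3/2 ]
  [ 0  0  1  |   1/2 ]
Reading off the last column: p = -5, q = -3/2, r = 1/2.

(-5, -3/2, 1/2)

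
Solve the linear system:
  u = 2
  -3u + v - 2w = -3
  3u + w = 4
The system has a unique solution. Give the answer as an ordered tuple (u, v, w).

(2, -1, -2)

Form the augmented matrix and row-reduce:
  [  1  0   0  |   2 ]
  [ -3  1  -2  |  -3 ]
  [  3  0   1  |   4 ]
R2 → R2 + 3·R1
  [ 1  0   0  |  2 ]
  [ 0  1  -2  |  3 ]
  [ 3  0   1  |  4 ]
R3 → R3 − 3·R1
  [ 1  0   0  |   2 ]
  [ 0  1  -2  |   3 ]
  [ 0  0   1  |  -2 ]
R2 → R2 + 2·R3
  [ 1  0  0  |   2 ]
  [ 0  1  0  |  -1 ]
  [ 0  0  1  |  -2 ]
Reading off the last column: u = 2, v = -1, w = -2.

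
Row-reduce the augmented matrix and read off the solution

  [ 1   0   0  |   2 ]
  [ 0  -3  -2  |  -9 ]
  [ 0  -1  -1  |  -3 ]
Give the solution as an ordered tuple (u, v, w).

(2, 3, 0)

R2 → -1/3·R2
  [ 1   0    0  |   2 ]
  [ 0   1  2/3  |   3 ]
  [ 0  -1   -1  |  -3 ]
R3 → R3 + R2
  [ 1  0     0  |  2 ]
  [ 0  1   2/3  |  3 ]
  [ 0  0  -1/3  |  0 ]
R3 → -3·R3
  [ 1  0    0  |  2 ]
  [ 0  1  2/3  |  3 ]
  [ 0  0    1  |  0 ]
R2 → R2 − 2/3·R3
  [ 1  0  0  |  2 ]
  [ 0  1  0  |  3 ]
  [ 0  0  1  |  0 ]
Reading off the last column: u = 2, v = 3, w = 0.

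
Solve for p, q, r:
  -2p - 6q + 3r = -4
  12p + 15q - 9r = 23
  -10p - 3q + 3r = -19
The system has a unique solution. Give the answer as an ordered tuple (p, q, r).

(2, 1/3, 2/3)

Form the augmented matrix and row-reduce:
  [  -2  -6   3  |   -4 ]
  [  12  15  -9  |   23 ]
  [ -10  -3   3  |  -19 ]
Multiply r1 by -1/2.
Subtract 12 times r1 from r2.
Add 10 times r1 to r3.
Multiply r2 by -1/21.
Subtract 27 times r2 from r3.
Multiply r3 by -7/3.
Add 3/7 times r3 to r2.
Add 3/2 times r3 to r1.
Subtract 3 times r2 from r1.
Reading off the last column: p = 2, q = 1/3, r = 2/3.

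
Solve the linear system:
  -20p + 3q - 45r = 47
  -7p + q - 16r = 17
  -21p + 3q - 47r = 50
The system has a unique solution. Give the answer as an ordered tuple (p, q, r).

(-1, -6, -1)

Form the augmented matrix and row-reduce:
  [ -20  3  -45  |  47 ]
  [  -7  1  -16  |  17 ]
  [ -21  3  -47  |  50 ]
Multiply R1 by -1/20.
  [   1  -3/20  9/4  |  -47/20 ]
  [  -7      1  -16  |      17 ]
  [ -21      3  -47  |      50 ]
Add 7 times R1 to R2.
  [   1  -3/20   9/4  |  -47/20 ]
  [   0  -1/20  -1/4  |   11/20 ]
  [ -21      3   -47  |      50 ]
Add 21 times R1 to R3.
  [ 1  -3/20   9/4  |  -47/20 ]
  [ 0  -1/20  -1/4  |   11/20 ]
  [ 0  -3/20   1/4  |   13/20 ]
Multiply R2 by -20.
  [ 1  -3/20  9/4  |  -47/20 ]
  [ 0      1    5  |     -11 ]
  [ 0  -3/20  1/4  |   13/20 ]
Add 3/20 times R2 to R3.
  [ 1  -3/20  9/4  |  -47/20 ]
  [ 0      1    5  |     -11 ]
  [ 0      0    1  |      -1 ]
Subtract 5 times R3 from R2.
  [ 1  -3/20  9/4  |  -47/20 ]
  [ 0      1    0  |      -6 ]
  [ 0      0    1  |      -1 ]
Subtract 9/4 times R3 from R1.
  [ 1  -3/20  0  |  -1/10 ]
  [ 0      1  0  |     -6 ]
  [ 0      0  1  |     -1 ]
Add 3/20 times R2 to R1.
  [ 1  0  0  |  -1 ]
  [ 0  1  0  |  -6 ]
  [ 0  0  1  |  -1 ]
Reading off the last column: p = -1, q = -6, r = -1.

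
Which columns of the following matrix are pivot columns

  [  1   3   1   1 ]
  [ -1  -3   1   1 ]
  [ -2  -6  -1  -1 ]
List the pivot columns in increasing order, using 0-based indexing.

R2 ← R2 + R1
  [  1   3   1   1 ]
  [  0   0   2   2 ]
  [ -2  -6  -1  -1 ]
R3 ← R3 + 2·R1
  [ 1  3  1  1 ]
  [ 0  0  2  2 ]
  [ 0  0  1  1 ]
R2 ← 1/2·R2
  [ 1  3  1  1 ]
  [ 0  0  1  1 ]
  [ 0  0  1  1 ]
R3 ← R3 − R2
  [ 1  3  1  1 ]
  [ 0  0  1  1 ]
  [ 0  0  0  0 ]
R1 ← R1 − R2
  [ 1  3  0  0 ]
  [ 0  0  1  1 ]
  [ 0  0  0  0 ]
Pivot columns are the columns containing a leading 1.

0, 2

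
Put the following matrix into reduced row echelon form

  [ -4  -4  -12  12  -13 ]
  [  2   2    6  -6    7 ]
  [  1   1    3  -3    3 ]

[[1, 1, 3, -3, 0], [0, 0, 0, 0, 1], [0, 0, 0, 0, 0]]

r1 → -1/4·r1
  [ 1  1  3  -3  13/4 ]
  [ 2  2  6  -6     7 ]
  [ 1  1  3  -3     3 ]
r2 → r2 − 2·r1
  [ 1  1  3  -3  13/4 ]
  [ 0  0  0   0   1/2 ]
  [ 1  1  3  -3     3 ]
r3 → r3 − r1
  [ 1  1  3  -3  13/4 ]
  [ 0  0  0   0   1/2 ]
  [ 0  0  0   0  -1/4 ]
r2 → 2·r2
  [ 1  1  3  -3  13/4 ]
  [ 0  0  0   0     1 ]
  [ 0  0  0   0  -1/4 ]
r3 → r3 + 1/4·r2
  [ 1  1  3  -3  13/4 ]
  [ 0  0  0   0     1 ]
  [ 0  0  0   0     0 ]
r1 → r1 − 13/4·r2
  [ 1  1  3  -3  0 ]
  [ 0  0  0   0  1 ]
  [ 0  0  0   0  0 ]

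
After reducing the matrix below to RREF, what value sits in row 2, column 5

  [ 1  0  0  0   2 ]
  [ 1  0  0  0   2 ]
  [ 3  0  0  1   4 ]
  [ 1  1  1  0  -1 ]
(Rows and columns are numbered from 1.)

-3

R2 ← R2 − R1
  [ 1  0  0  0   2 ]
  [ 0  0  0  0   0 ]
  [ 3  0  0  1   4 ]
  [ 1  1  1  0  -1 ]
R3 ← R3 − 3·R1
  [ 1  0  0  0   2 ]
  [ 0  0  0  0   0 ]
  [ 0  0  0  1  -2 ]
  [ 1  1  1  0  -1 ]
R4 ← R4 − R1
  [ 1  0  0  0   2 ]
  [ 0  0  0  0   0 ]
  [ 0  0  0  1  -2 ]
  [ 0  1  1  0  -3 ]
R2 <-> R4
  [ 1  0  0  0   2 ]
  [ 0  1  1  0  -3 ]
  [ 0  0  0  1  -2 ]
  [ 0  0  0  0   0 ]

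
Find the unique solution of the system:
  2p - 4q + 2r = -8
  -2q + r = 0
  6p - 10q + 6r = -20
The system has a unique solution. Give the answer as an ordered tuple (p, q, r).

Form the augmented matrix and row-reduce:
  [ 2   -4  2  |   -8 ]
  [ 0   -2  1  |    0 ]
  [ 6  -10  6  |  -20 ]
Multiply r1 by 1/2.
  [ 1   -2  1  |   -4 ]
  [ 0   -2  1  |    0 ]
  [ 6  -10  6  |  -20 ]
Subtract 6 times r1 from r3.
  [ 1  -2  1  |  -4 ]
  [ 0  -2  1  |   0 ]
  [ 0   2  0  |   4 ]
Multiply r2 by -1/2.
  [ 1  -2     1  |  -4 ]
  [ 0   1  -1/2  |   0 ]
  [ 0   2     0  |   4 ]
Subtract 2 times r2 from r3.
  [ 1  -2     1  |  -4 ]
  [ 0   1  -1/2  |   0 ]
  [ 0   0     1  |   4 ]
Add 1/2 times r3 to r2.
  [ 1  -2  1  |  -4 ]
  [ 0   1  0  |   2 ]
  [ 0   0  1  |   4 ]
Subtract r3 from r1.
  [ 1  -2  0  |  -8 ]
  [ 0   1  0  |   2 ]
  [ 0   0  1  |   4 ]
Add 2 times r2 to r1.
  [ 1  0  0  |  -4 ]
  [ 0  1  0  |   2 ]
  [ 0  0  1  |   4 ]
Reading off the last column: p = -4, q = 2, r = 4.

(-4, 2, 4)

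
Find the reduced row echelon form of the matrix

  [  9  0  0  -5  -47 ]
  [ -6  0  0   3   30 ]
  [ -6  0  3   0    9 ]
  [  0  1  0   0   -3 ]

ρ1 := 1/9·ρ1
  [  1  0  0  -5/9  -47/9 ]
  [ -6  0  0     3     30 ]
  [ -6  0  3     0      9 ]
  [  0  1  0     0     -3 ]
ρ2 := ρ2 + 6·ρ1
  [  1  0  0  -5/9  -47/9 ]
  [  0  0  0  -1/3   -4/3 ]
  [ -6  0  3     0      9 ]
  [  0  1  0     0     -3 ]
ρ3 := ρ3 + 6·ρ1
  [ 1  0  0   -5/9  -47/9 ]
  [ 0  0  0   -1/3   -4/3 ]
  [ 0  0  3  -10/3  -67/3 ]
  [ 0  1  0      0     -3 ]
ρ2 <=> ρ4
  [ 1  0  0   -5/9  -47/9 ]
  [ 0  1  0      0     -3 ]
  [ 0  0  3  -10/3  -67/3 ]
  [ 0  0  0   -1/3   -4/3 ]
ρ3 := 1/3·ρ3
  [ 1  0  0   -5/9  -47/9 ]
  [ 0  1  0      0     -3 ]
  [ 0  0  1  -10/9  -67/9 ]
  [ 0  0  0   -1/3   -4/3 ]
ρ4 := -3·ρ4
  [ 1  0  0   -5/9  -47/9 ]
  [ 0  1  0      0     -3 ]
  [ 0  0  1  -10/9  -67/9 ]
  [ 0  0  0      1      4 ]
ρ3 := ρ3 + 10/9·ρ4
  [ 1  0  0  -5/9  -47/9 ]
  [ 0  1  0     0     -3 ]
  [ 0  0  1     0     -3 ]
  [ 0  0  0     1      4 ]
ρ1 := ρ1 + 5/9·ρ4
  [ 1  0  0  0  -3 ]
  [ 0  1  0  0  -3 ]
  [ 0  0  1  0  -3 ]
  [ 0  0  0  1   4 ]

[[1, 0, 0, 0, -3], [0, 1, 0, 0, -3], [0, 0, 1, 0, -3], [0, 0, 0, 1, 4]]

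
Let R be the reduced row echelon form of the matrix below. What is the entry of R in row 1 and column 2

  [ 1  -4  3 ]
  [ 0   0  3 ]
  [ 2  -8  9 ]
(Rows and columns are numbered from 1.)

-4

R3 → R3 − 2·R1
  [ 1  -4  3 ]
  [ 0   0  3 ]
  [ 0   0  3 ]
R2 → 1/3·R2
  [ 1  -4  3 ]
  [ 0   0  1 ]
  [ 0   0  3 ]
R3 → R3 − 3·R2
  [ 1  -4  3 ]
  [ 0   0  1 ]
  [ 0   0  0 ]
R1 → R1 − 3·R2
  [ 1  -4  0 ]
  [ 0   0  1 ]
  [ 0   0  0 ]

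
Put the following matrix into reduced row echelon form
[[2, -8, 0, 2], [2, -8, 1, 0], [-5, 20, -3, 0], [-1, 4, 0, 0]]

R1 -> 1/2·R1
  [  1  -4   0  1 ]
  [  2  -8   1  0 ]
  [ -5  20  -3  0 ]
  [ -1   4   0  0 ]
R2 -> R2 − 2·R1
  [  1  -4   0   1 ]
  [  0   0   1  -2 ]
  [ -5  20  -3   0 ]
  [ -1   4   0   0 ]
R3 -> R3 + 5·R1
  [  1  -4   0   1 ]
  [  0   0   1  -2 ]
  [  0   0  -3   5 ]
  [ -1   4   0   0 ]
R4 -> R4 + R1
  [ 1  -4   0   1 ]
  [ 0   0   1  -2 ]
  [ 0   0  -3   5 ]
  [ 0   0   0   1 ]
R3 -> R3 + 3·R2
  [ 1  -4  0   1 ]
  [ 0   0  1  -2 ]
  [ 0   0  0  -1 ]
  [ 0   0  0   1 ]
R3 -> -1·R3
  [ 1  -4  0   1 ]
  [ 0   0  1  -2 ]
  [ 0   0  0   1 ]
  [ 0   0  0   1 ]
R4 -> R4 − R3
  [ 1  -4  0   1 ]
  [ 0   0  1  -2 ]
  [ 0   0  0   1 ]
  [ 0   0  0   0 ]
R2 -> R2 + 2·R3
  [ 1  -4  0  1 ]
  [ 0   0  1  0 ]
  [ 0   0  0  1 ]
  [ 0   0  0  0 ]
R1 -> R1 − R3
  [ 1  -4  0  0 ]
  [ 0   0  1  0 ]
  [ 0   0  0  1 ]
  [ 0   0  0  0 ]

[[1, -4, 0, 0], [0, 0, 1, 0], [0, 0, 0, 1], [0, 0, 0, 0]]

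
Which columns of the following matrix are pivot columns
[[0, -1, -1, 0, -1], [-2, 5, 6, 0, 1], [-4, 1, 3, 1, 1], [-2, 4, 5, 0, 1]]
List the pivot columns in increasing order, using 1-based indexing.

1, 2, 4, 5

Swap R1 and R2.
  [ -2   5   6  0   1 ]
  [  0  -1  -1  0  -1 ]
  [ -4   1   3  1   1 ]
  [ -2   4   5  0   1 ]
Multiply R1 by -1/2.
  [  1  -5/2  -3  0  -1/2 ]
  [  0    -1  -1  0    -1 ]
  [ -4     1   3  1     1 ]
  [ -2     4   5  0     1 ]
Add 4 times R1 to R3.
  [  1  -5/2  -3  0  -1/2 ]
  [  0    -1  -1  0    -1 ]
  [  0    -9  -9  1    -1 ]
  [ -2     4   5  0     1 ]
Add 2 times R1 to R4.
  [ 1  -5/2  -3  0  -1/2 ]
  [ 0    -1  -1  0    -1 ]
  [ 0    -9  -9  1    -1 ]
  [ 0    -1  -1  0     0 ]
Multiply R2 by -1.
  [ 1  -5/2  -3  0  -1/2 ]
  [ 0     1   1  0     1 ]
  [ 0    -9  -9  1    -1 ]
  [ 0    -1  -1  0     0 ]
Add 9 times R2 to R3.
  [ 1  -5/2  -3  0  -1/2 ]
  [ 0     1   1  0     1 ]
  [ 0     0   0  1     8 ]
  [ 0    -1  -1  0     0 ]
Add R2 to R4.
  [ 1  -5/2  -3  0  -1/2 ]
  [ 0     1   1  0     1 ]
  [ 0     0   0  1     8 ]
  [ 0     0   0  0     1 ]
Subtract 8 times R4 from R3.
  [ 1  -5/2  -3  0  -1/2 ]
  [ 0     1   1  0     1 ]
  [ 0     0   0  1     0 ]
  [ 0     0   0  0     1 ]
Subtract R4 from R2.
  [ 1  -5/2  -3  0  -1/2 ]
  [ 0     1   1  0     0 ]
  [ 0     0   0  1     0 ]
  [ 0     0   0  0     1 ]
Add 1/2 times R4 to R1.
  [ 1  -5/2  -3  0  0 ]
  [ 0     1   1  0  0 ]
  [ 0     0   0  1  0 ]
  [ 0     0   0  0  1 ]
Add 5/2 times R2 to R1.
  [ 1  0  -1/2  0  0 ]
  [ 0  1     1  0  0 ]
  [ 0  0     0  1  0 ]
  [ 0  0     0  0  1 ]
Pivot columns are the columns containing a leading 1.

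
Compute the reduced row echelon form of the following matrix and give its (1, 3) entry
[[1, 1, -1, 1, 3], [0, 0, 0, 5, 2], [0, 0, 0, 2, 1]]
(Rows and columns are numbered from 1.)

Multiply ρ2 by 1/5.
  [ 1  1  -1  1    3 ]
  [ 0  0   0  1  2/5 ]
  [ 0  0   0  2    1 ]
Subtract 2 times ρ2 from ρ3.
  [ 1  1  -1  1    3 ]
  [ 0  0   0  1  2/5 ]
  [ 0  0   0  0  1/5 ]
Multiply ρ3 by 5.
  [ 1  1  -1  1    3 ]
  [ 0  0   0  1  2/5 ]
  [ 0  0   0  0    1 ]
Subtract 2/5 times ρ3 from ρ2.
  [ 1  1  -1  1  3 ]
  [ 0  0   0  1  0 ]
  [ 0  0   0  0  1 ]
Subtract 3 times ρ3 from ρ1.
  [ 1  1  -1  1  0 ]
  [ 0  0   0  1  0 ]
  [ 0  0   0  0  1 ]
Subtract ρ2 from ρ1.
  [ 1  1  -1  0  0 ]
  [ 0  0   0  1  0 ]
  [ 0  0   0  0  1 ]

-1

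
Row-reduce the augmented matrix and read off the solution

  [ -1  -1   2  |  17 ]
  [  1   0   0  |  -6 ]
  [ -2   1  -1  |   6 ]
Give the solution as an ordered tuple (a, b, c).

(-6, -1, 5)

ρ1 -> -1·ρ1
  [  1  1  -2  |  -17 ]
  [  1  0   0  |   -6 ]
  [ -2  1  -1  |    6 ]
ρ2 -> ρ2 − ρ1
  [  1   1  -2  |  -17 ]
  [  0  -1   2  |   11 ]
  [ -2   1  -1  |    6 ]
ρ3 -> ρ3 + 2·ρ1
  [ 1   1  -2  |  -17 ]
  [ 0  -1   2  |   11 ]
  [ 0   3  -5  |  -28 ]
ρ2 -> -1·ρ2
  [ 1  1  -2  |  -17 ]
  [ 0  1  -2  |  -11 ]
  [ 0  3  -5  |  -28 ]
ρ3 -> ρ3 − 3·ρ2
  [ 1  1  -2  |  -17 ]
  [ 0  1  -2  |  -11 ]
  [ 0  0   1  |    5 ]
ρ2 -> ρ2 + 2·ρ3
  [ 1  1  -2  |  -17 ]
  [ 0  1   0  |   -1 ]
  [ 0  0   1  |    5 ]
ρ1 -> ρ1 + 2·ρ3
  [ 1  1  0  |  -7 ]
  [ 0  1  0  |  -1 ]
  [ 0  0  1  |   5 ]
ρ1 -> ρ1 − ρ2
  [ 1  0  0  |  -6 ]
  [ 0  1  0  |  -1 ]
  [ 0  0  1  |   5 ]
Reading off the last column: a = -6, b = -1, c = 5.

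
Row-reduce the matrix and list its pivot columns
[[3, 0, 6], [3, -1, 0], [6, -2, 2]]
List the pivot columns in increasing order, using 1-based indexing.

R1 := 1/3·R1
  [ 1   0  2 ]
  [ 3  -1  0 ]
  [ 6  -2  2 ]
R2 := R2 − 3·R1
  [ 1   0   2 ]
  [ 0  -1  -6 ]
  [ 6  -2   2 ]
R3 := R3 − 6·R1
  [ 1   0    2 ]
  [ 0  -1   -6 ]
  [ 0  -2  -10 ]
R2 := -1·R2
  [ 1   0    2 ]
  [ 0   1    6 ]
  [ 0  -2  -10 ]
R3 := R3 + 2·R2
  [ 1  0  2 ]
  [ 0  1  6 ]
  [ 0  0  2 ]
R3 := 1/2·R3
  [ 1  0  2 ]
  [ 0  1  6 ]
  [ 0  0  1 ]
R2 := R2 − 6·R3
  [ 1  0  2 ]
  [ 0  1  0 ]
  [ 0  0  1 ]
R1 := R1 − 2·R3
  [ 1  0  0 ]
  [ 0  1  0 ]
  [ 0  0  1 ]
Pivot columns are the columns containing a leading 1.

1, 2, 3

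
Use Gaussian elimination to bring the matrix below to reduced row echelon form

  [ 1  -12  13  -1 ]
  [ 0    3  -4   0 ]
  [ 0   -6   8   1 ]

[[1, 0, -3, 0], [0, 1, -4/3, 0], [0, 0, 0, 1]]

R2 ← 1/3·R2
  [ 1  -12    13  -1 ]
  [ 0    1  -4/3   0 ]
  [ 0   -6     8   1 ]
R3 ← R3 + 6·R2
  [ 1  -12    13  -1 ]
  [ 0    1  -4/3   0 ]
  [ 0    0     0   1 ]
R1 ← R1 + R3
  [ 1  -12    13  0 ]
  [ 0    1  -4/3  0 ]
  [ 0    0     0  1 ]
R1 ← R1 + 12·R2
  [ 1  0    -3  0 ]
  [ 0  1  -4/3  0 ]
  [ 0  0     0  1 ]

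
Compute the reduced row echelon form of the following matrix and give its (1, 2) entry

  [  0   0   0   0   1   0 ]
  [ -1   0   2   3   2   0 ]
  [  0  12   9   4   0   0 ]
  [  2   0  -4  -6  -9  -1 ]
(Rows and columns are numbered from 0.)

r1 ↔ r2
r1 → -1·r1
r4 → r4 − 2·r1
r2 ↔ r3
r2 → 1/12·r2
r4 → r4 + 5·r3
r4 → -1·r4
r1 → r1 + 2·r3

3/4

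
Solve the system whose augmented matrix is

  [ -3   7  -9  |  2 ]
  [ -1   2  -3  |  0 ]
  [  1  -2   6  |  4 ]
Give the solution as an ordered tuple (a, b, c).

Multiply ρ1 by -1/3.
  [  1  -7/3   3  |  -2/3 ]
  [ -1     2  -3  |     0 ]
  [  1    -2   6  |     4 ]
Add ρ1 to ρ2.
  [ 1  -7/3  3  |  -2/3 ]
  [ 0  -1/3  0  |  -2/3 ]
  [ 1    -2  6  |     4 ]
Subtract ρ1 from ρ3.
  [ 1  -7/3  3  |  -2/3 ]
  [ 0  -1/3  0  |  -2/3 ]
  [ 0   1/3  3  |  14/3 ]
Multiply ρ2 by -3.
  [ 1  -7/3  3  |  -2/3 ]
  [ 0     1  0  |     2 ]
  [ 0   1/3  3  |  14/3 ]
Subtract 1/3 times ρ2 from ρ3.
  [ 1  -7/3  3  |  -2/3 ]
  [ 0     1  0  |     2 ]
  [ 0     0  3  |     4 ]
Multiply ρ3 by 1/3.
  [ 1  -7/3  3  |  -2/3 ]
  [ 0     1  0  |     2 ]
  [ 0     0  1  |   4/3 ]
Subtract 3 times ρ3 from ρ1.
  [ 1  -7/3  0  |  -14/3 ]
  [ 0     1  0  |      2 ]
  [ 0     0  1  |    4/3 ]
Add 7/3 times ρ2 to ρ1.
  [ 1  0  0  |    0 ]
  [ 0  1  0  |    2 ]
  [ 0  0  1  |  4/3 ]
Reading off the last column: a = 0, b = 2, c = 4/3.

(0, 2, 4/3)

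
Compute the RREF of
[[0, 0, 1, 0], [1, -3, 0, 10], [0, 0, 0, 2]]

R1 <-> R2
  [ 1  -3  0  10 ]
  [ 0   0  1   0 ]
  [ 0   0  0   2 ]
R3 ← 1/2·R3
  [ 1  -3  0  10 ]
  [ 0   0  1   0 ]
  [ 0   0  0   1 ]
R1 ← R1 − 10·R3
  [ 1  -3  0  0 ]
  [ 0   0  1  0 ]
  [ 0   0  0  1 ]

[[1, -3, 0, 0], [0, 0, 1, 0], [0, 0, 0, 1]]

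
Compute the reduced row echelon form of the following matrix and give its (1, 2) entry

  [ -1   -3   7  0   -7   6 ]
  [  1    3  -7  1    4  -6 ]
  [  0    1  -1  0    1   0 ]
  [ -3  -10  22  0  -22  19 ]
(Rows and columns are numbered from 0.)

R1 := -1·R1
  [  1    3  -7  0    7  -6 ]
  [  1    3  -7  1    4  -6 ]
  [  0    1  -1  0    1   0 ]
  [ -3  -10  22  0  -22  19 ]
R2 := R2 − R1
  [  1    3  -7  0    7  -6 ]
  [  0    0   0  1   -3   0 ]
  [  0    1  -1  0    1   0 ]
  [ -3  -10  22  0  -22  19 ]
R4 := R4 + 3·R1
  [ 1   3  -7  0   7  -6 ]
  [ 0   0   0  1  -3   0 ]
  [ 0   1  -1  0   1   0 ]
  [ 0  -1   1  0  -1   1 ]
R2 <=> R3
  [ 1   3  -7  0   7  -6 ]
  [ 0   1  -1  0   1   0 ]
  [ 0   0   0  1  -3   0 ]
  [ 0  -1   1  0  -1   1 ]
R4 := R4 + R2
  [ 1  3  -7  0   7  -6 ]
  [ 0  1  -1  0   1   0 ]
  [ 0  0   0  1  -3   0 ]
  [ 0  0   0  0   0   1 ]
R1 := R1 + 6·R4
  [ 1  3  -7  0   7  0 ]
  [ 0  1  -1  0   1  0 ]
  [ 0  0   0  1  -3  0 ]
  [ 0  0   0  0   0  1 ]
R1 := R1 − 3·R2
  [ 1  0  -4  0   4  0 ]
  [ 0  1  -1  0   1  0 ]
  [ 0  0   0  1  -3  0 ]
  [ 0  0   0  0   0  1 ]

-1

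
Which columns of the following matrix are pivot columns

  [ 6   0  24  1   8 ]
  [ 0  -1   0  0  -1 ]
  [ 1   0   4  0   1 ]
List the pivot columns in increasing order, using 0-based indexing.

0, 1, 3

R1 := 1/6·R1
  [ 1   0  4  1/6  4/3 ]
  [ 0  -1  0    0   -1 ]
  [ 1   0  4    0    1 ]
R3 := R3 − R1
  [ 1   0  4   1/6   4/3 ]
  [ 0  -1  0     0    -1 ]
  [ 0   0  0  -1/6  -1/3 ]
R2 := -1·R2
  [ 1  0  4   1/6   4/3 ]
  [ 0  1  0     0     1 ]
  [ 0  0  0  -1/6  -1/3 ]
R3 := -6·R3
  [ 1  0  4  1/6  4/3 ]
  [ 0  1  0    0    1 ]
  [ 0  0  0    1    2 ]
R1 := R1 − 1/6·R3
  [ 1  0  4  0  1 ]
  [ 0  1  0  0  1 ]
  [ 0  0  0  1  2 ]
Pivot columns are the columns containing a leading 1.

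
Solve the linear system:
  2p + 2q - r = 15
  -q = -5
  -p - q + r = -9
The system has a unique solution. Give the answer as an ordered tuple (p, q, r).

(1, 5, -3)

Form the augmented matrix and row-reduce:
  [  2   2  -1  |  15 ]
  [  0  -1   0  |  -5 ]
  [ -1  -1   1  |  -9 ]
Multiply r1 by 1/2.
  [  1   1  -1/2  |  15/2 ]
  [  0  -1     0  |    -5 ]
  [ -1  -1     1  |    -9 ]
Add r1 to r3.
  [ 1   1  -1/2  |  15/2 ]
  [ 0  -1     0  |    -5 ]
  [ 0   0   1/2  |  -3/2 ]
Multiply r2 by -1.
  [ 1  1  -1/2  |  15/2 ]
  [ 0  1     0  |     5 ]
  [ 0  0   1/2  |  -3/2 ]
Multiply r3 by 2.
  [ 1  1  -1/2  |  15/2 ]
  [ 0  1     0  |     5 ]
  [ 0  0     1  |    -3 ]
Add 1/2 times r3 to r1.
  [ 1  1  0  |   6 ]
  [ 0  1  0  |   5 ]
  [ 0  0  1  |  -3 ]
Subtract r2 from r1.
  [ 1  0  0  |   1 ]
  [ 0  1  0  |   5 ]
  [ 0  0  1  |  -3 ]
Reading off the last column: p = 1, q = 5, r = -3.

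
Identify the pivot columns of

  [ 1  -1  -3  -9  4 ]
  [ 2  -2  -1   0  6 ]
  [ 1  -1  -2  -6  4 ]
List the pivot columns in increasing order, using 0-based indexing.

0, 2, 3

Subtract 2 times r1 from r2.
  [ 1  -1  -3  -9   4 ]
  [ 0   0   5  18  -2 ]
  [ 1  -1  -2  -6   4 ]
Subtract r1 from r3.
  [ 1  -1  -3  -9   4 ]
  [ 0   0   5  18  -2 ]
  [ 0   0   1   3   0 ]
Multiply r2 by 1/5.
  [ 1  -1  -3    -9     4 ]
  [ 0   0   1  18/5  -2/5 ]
  [ 0   0   1     3     0 ]
Subtract r2 from r3.
  [ 1  -1  -3    -9     4 ]
  [ 0   0   1  18/5  -2/5 ]
  [ 0   0   0  -3/5   2/5 ]
Multiply r3 by -5/3.
  [ 1  -1  -3    -9     4 ]
  [ 0   0   1  18/5  -2/5 ]
  [ 0   0   0     1  -2/3 ]
Subtract 18/5 times r3 from r2.
  [ 1  -1  -3  -9     4 ]
  [ 0   0   1   0     2 ]
  [ 0   0   0   1  -2/3 ]
Add 9 times r3 to r1.
  [ 1  -1  -3  0    -2 ]
  [ 0   0   1  0     2 ]
  [ 0   0   0  1  -2/3 ]
Add 3 times r2 to r1.
  [ 1  -1  0  0     4 ]
  [ 0   0  1  0     2 ]
  [ 0   0  0  1  -2/3 ]
Pivot columns are the columns containing a leading 1.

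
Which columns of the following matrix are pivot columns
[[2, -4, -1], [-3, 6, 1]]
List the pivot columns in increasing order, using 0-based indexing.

0, 2

Multiply ρ1 by 1/2.
  [  1  -2  -1/2 ]
  [ -3   6     1 ]
Add 3 times ρ1 to ρ2.
  [ 1  -2  -1/2 ]
  [ 0   0  -1/2 ]
Multiply ρ2 by -2.
  [ 1  -2  -1/2 ]
  [ 0   0     1 ]
Add 1/2 times ρ2 to ρ1.
  [ 1  -2  0 ]
  [ 0   0  1 ]
Pivot columns are the columns containing a leading 1.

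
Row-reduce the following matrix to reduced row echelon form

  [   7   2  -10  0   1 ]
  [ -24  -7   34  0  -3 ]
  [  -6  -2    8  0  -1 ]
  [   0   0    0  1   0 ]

Multiply R1 by 1/7.
  [   1  2/7  -10/7  0  1/7 ]
  [ -24   -7     34  0   -3 ]
  [  -6   -2      8  0   -1 ]
  [   0    0      0  1    0 ]
Add 24 times R1 to R2.
  [  1   2/7  -10/7  0  1/7 ]
  [  0  -1/7   -2/7  0  3/7 ]
  [ -6    -2      8  0   -1 ]
  [  0     0      0  1    0 ]
Add 6 times R1 to R3.
  [ 1   2/7  -10/7  0   1/7 ]
  [ 0  -1/7   -2/7  0   3/7 ]
  [ 0  -2/7   -4/7  0  -1/7 ]
  [ 0     0      0  1     0 ]
Multiply R2 by -7.
  [ 1   2/7  -10/7  0   1/7 ]
  [ 0     1      2  0    -3 ]
  [ 0  -2/7   -4/7  0  -1/7 ]
  [ 0     0      0  1     0 ]
Add 2/7 times R2 to R3.
  [ 1  2/7  -10/7  0  1/7 ]
  [ 0    1      2  0   -3 ]
  [ 0    0      0  0   -1 ]
  [ 0    0      0  1    0 ]
Swap R3 and R4.
  [ 1  2/7  -10/7  0  1/7 ]
  [ 0    1      2  0   -3 ]
  [ 0    0      0  1    0 ]
  [ 0    0      0  0   -1 ]
Multiply R4 by -1.
  [ 1  2/7  -10/7  0  1/7 ]
  [ 0    1      2  0   -3 ]
  [ 0    0      0  1    0 ]
  [ 0    0      0  0    1 ]
Add 3 times R4 to R2.
  [ 1  2/7  -10/7  0  1/7 ]
  [ 0    1      2  0    0 ]
  [ 0    0      0  1    0 ]
  [ 0    0      0  0    1 ]
Subtract 1/7 times R4 from R1.
  [ 1  2/7  -10/7  0  0 ]
  [ 0    1      2  0  0 ]
  [ 0    0      0  1  0 ]
  [ 0    0      0  0  1 ]
Subtract 2/7 times R2 from R1.
  [ 1  0  -2  0  0 ]
  [ 0  1   2  0  0 ]
  [ 0  0   0  1  0 ]
  [ 0  0   0  0  1 ]

[[1, 0, -2, 0, 0], [0, 1, 2, 0, 0], [0, 0, 0, 1, 0], [0, 0, 0, 0, 1]]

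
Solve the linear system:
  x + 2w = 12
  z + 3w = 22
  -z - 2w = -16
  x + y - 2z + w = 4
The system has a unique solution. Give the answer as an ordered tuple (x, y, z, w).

(0, 6, 4, 6)

Form the augmented matrix and row-reduce:
  [ 1  0   0   2  |   12 ]
  [ 0  0   1   3  |   22 ]
  [ 0  0  -1  -2  |  -16 ]
  [ 1  1  -2   1  |    4 ]
R4 → R4 − R1
  [ 1  0   0   2  |   12 ]
  [ 0  0   1   3  |   22 ]
  [ 0  0  -1  -2  |  -16 ]
  [ 0  1  -2  -1  |   -8 ]
R2 ↔ R4
  [ 1  0   0   2  |   12 ]
  [ 0  1  -2  -1  |   -8 ]
  [ 0  0  -1  -2  |  -16 ]
  [ 0  0   1   3  |   22 ]
R3 → -1·R3
  [ 1  0   0   2  |  12 ]
  [ 0  1  -2  -1  |  -8 ]
  [ 0  0   1   2  |  16 ]
  [ 0  0   1   3  |  22 ]
R4 → R4 − R3
  [ 1  0   0   2  |  12 ]
  [ 0  1  -2  -1  |  -8 ]
  [ 0  0   1   2  |  16 ]
  [ 0  0   0   1  |   6 ]
R3 → R3 − 2·R4
  [ 1  0   0   2  |  12 ]
  [ 0  1  -2  -1  |  -8 ]
  [ 0  0   1   0  |   4 ]
  [ 0  0   0   1  |   6 ]
R2 → R2 + R4
  [ 1  0   0  2  |  12 ]
  [ 0  1  -2  0  |  -2 ]
  [ 0  0   1  0  |   4 ]
  [ 0  0   0  1  |   6 ]
R1 → R1 − 2·R4
  [ 1  0   0  0  |   0 ]
  [ 0  1  -2  0  |  -2 ]
  [ 0  0   1  0  |   4 ]
  [ 0  0   0  1  |   6 ]
R2 → R2 + 2·R3
  [ 1  0  0  0  |  0 ]
  [ 0  1  0  0  |  6 ]
  [ 0  0  1  0  |  4 ]
  [ 0  0  0  1  |  6 ]
Reading off the last column: x = 0, y = 6, z = 4, w = 6.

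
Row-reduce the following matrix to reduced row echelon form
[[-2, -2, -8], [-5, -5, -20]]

R1 -> -1/2·R1
  [  1   1    4 ]
  [ -5  -5  -20 ]
R2 -> R2 + 5·R1
  [ 1  1  4 ]
  [ 0  0  0 ]

[[1, 1, 4], [0, 0, 0]]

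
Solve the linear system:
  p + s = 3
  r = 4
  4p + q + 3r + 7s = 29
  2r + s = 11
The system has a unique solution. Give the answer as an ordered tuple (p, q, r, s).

(0, -4, 4, 3)

Form the augmented matrix and row-reduce:
  [ 1  0  0  1  |   3 ]
  [ 0  0  1  0  |   4 ]
  [ 4  1  3  7  |  29 ]
  [ 0  0  2  1  |  11 ]
ρ3 ← ρ3 − 4·ρ1
  [ 1  0  0  1  |   3 ]
  [ 0  0  1  0  |   4 ]
  [ 0  1  3  3  |  17 ]
  [ 0  0  2  1  |  11 ]
ρ2 <-> ρ3
  [ 1  0  0  1  |   3 ]
  [ 0  1  3  3  |  17 ]
  [ 0  0  1  0  |   4 ]
  [ 0  0  2  1  |  11 ]
ρ4 ← ρ4 − 2·ρ3
  [ 1  0  0  1  |   3 ]
  [ 0  1  3  3  |  17 ]
  [ 0  0  1  0  |   4 ]
  [ 0  0  0  1  |   3 ]
ρ2 ← ρ2 − 3·ρ4
  [ 1  0  0  1  |  3 ]
  [ 0  1  3  0  |  8 ]
  [ 0  0  1  0  |  4 ]
  [ 0  0  0  1  |  3 ]
ρ1 ← ρ1 − ρ4
  [ 1  0  0  0  |  0 ]
  [ 0  1  3  0  |  8 ]
  [ 0  0  1  0  |  4 ]
  [ 0  0  0  1  |  3 ]
ρ2 ← ρ2 − 3·ρ3
  [ 1  0  0  0  |   0 ]
  [ 0  1  0  0  |  -4 ]
  [ 0  0  1  0  |   4 ]
  [ 0  0  0  1  |   3 ]
Reading off the last column: p = 0, q = -4, r = 4, s = 3.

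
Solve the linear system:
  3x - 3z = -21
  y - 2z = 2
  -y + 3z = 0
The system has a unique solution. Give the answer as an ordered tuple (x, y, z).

Form the augmented matrix and row-reduce:
  [ 3   0  -3  |  -21 ]
  [ 0   1  -2  |    2 ]
  [ 0  -1   3  |    0 ]
R1 ← 1/3·R1
  [ 1   0  -1  |  -7 ]
  [ 0   1  -2  |   2 ]
  [ 0  -1   3  |   0 ]
R3 ← R3 + R2
  [ 1  0  -1  |  -7 ]
  [ 0  1  -2  |   2 ]
  [ 0  0   1  |   2 ]
R2 ← R2 + 2·R3
  [ 1  0  -1  |  -7 ]
  [ 0  1   0  |   6 ]
  [ 0  0   1  |   2 ]
R1 ← R1 + R3
  [ 1  0  0  |  -5 ]
  [ 0  1  0  |   6 ]
  [ 0  0  1  |   2 ]
Reading off the last column: x = -5, y = 6, z = 2.

(-5, 6, 2)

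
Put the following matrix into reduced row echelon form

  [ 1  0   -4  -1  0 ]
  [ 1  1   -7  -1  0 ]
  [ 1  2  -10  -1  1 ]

Subtract R1 from R2.
Subtract R1 from R3.
Subtract 2 times R2 from R3.

[[1, 0, -4, -1, 0], [0, 1, -3, 0, 0], [0, 0, 0, 0, 1]]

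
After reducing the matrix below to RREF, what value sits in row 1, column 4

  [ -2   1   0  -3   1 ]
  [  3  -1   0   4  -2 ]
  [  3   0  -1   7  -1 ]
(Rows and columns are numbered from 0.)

ρ1 -> -1/2·ρ1
  [ 1  -1/2   0  3/2  -1/2 ]
  [ 3    -1   0    4    -2 ]
  [ 3     0  -1    7    -1 ]
ρ2 -> ρ2 − 3·ρ1
  [ 1  -1/2   0   3/2  -1/2 ]
  [ 0   1/2   0  -1/2  -1/2 ]
  [ 3     0  -1     7    -1 ]
ρ3 -> ρ3 − 3·ρ1
  [ 1  -1/2   0   3/2  -1/2 ]
  [ 0   1/2   0  -1/2  -1/2 ]
  [ 0   3/2  -1   5/2   1/2 ]
ρ2 -> 2·ρ2
  [ 1  -1/2   0  3/2  -1/2 ]
  [ 0     1   0   -1    -1 ]
  [ 0   3/2  -1  5/2   1/2 ]
ρ3 -> ρ3 − 3/2·ρ2
  [ 1  -1/2   0  3/2  -1/2 ]
  [ 0     1   0   -1    -1 ]
  [ 0     0  -1    4     2 ]
ρ3 -> -1·ρ3
  [ 1  -1/2  0  3/2  -1/2 ]
  [ 0     1  0   -1    -1 ]
  [ 0     0  1   -4    -2 ]
ρ1 -> ρ1 + 1/2·ρ2
  [ 1  0  0   1  -1 ]
  [ 0  1  0  -1  -1 ]
  [ 0  0  1  -4  -2 ]

-1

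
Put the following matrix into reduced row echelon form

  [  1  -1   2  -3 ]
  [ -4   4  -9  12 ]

[[1, -1, 0, -3], [0, 0, 1, 0]]

r2 -> r2 + 4·r1
  [ 1  -1   2  -3 ]
  [ 0   0  -1   0 ]
r2 -> -1·r2
  [ 1  -1  2  -3 ]
  [ 0   0  1   0 ]
r1 -> r1 − 2·r2
  [ 1  -1  0  -3 ]
  [ 0   0  1   0 ]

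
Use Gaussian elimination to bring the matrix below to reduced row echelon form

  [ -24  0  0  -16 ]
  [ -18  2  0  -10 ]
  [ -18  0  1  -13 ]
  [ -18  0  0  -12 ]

r1 → -1/24·r1
r2 → r2 + 18·r1
r3 → r3 + 18·r1
r4 → r4 + 18·r1
r2 → 1/2·r2

[[1, 0, 0, 2/3], [0, 1, 0, 1], [0, 0, 1, -1], [0, 0, 0, 0]]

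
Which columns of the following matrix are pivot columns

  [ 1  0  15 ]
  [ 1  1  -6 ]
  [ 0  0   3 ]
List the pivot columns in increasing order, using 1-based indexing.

R2 -> R2 − R1
  [ 1  0   15 ]
  [ 0  1  -21 ]
  [ 0  0    3 ]
R3 -> 1/3·R3
  [ 1  0   15 ]
  [ 0  1  -21 ]
  [ 0  0    1 ]
R2 -> R2 + 21·R3
  [ 1  0  15 ]
  [ 0  1   0 ]
  [ 0  0   1 ]
R1 -> R1 − 15·R3
  [ 1  0  0 ]
  [ 0  1  0 ]
  [ 0  0  1 ]
Pivot columns are the columns containing a leading 1.

1, 2, 3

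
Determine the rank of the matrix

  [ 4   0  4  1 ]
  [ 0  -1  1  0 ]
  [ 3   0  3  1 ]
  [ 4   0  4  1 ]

r1 ← 1/4·r1
r3 ← r3 − 3·r1
r4 ← r4 − 4·r1
r2 ← -1·r2
r3 ← 4·r3
r1 ← r1 − 1/4·r3
The reduced form has 3 nonzero rows.

rank = 3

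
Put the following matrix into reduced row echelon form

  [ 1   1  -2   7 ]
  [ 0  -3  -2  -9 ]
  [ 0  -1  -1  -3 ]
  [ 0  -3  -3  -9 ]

r2 → -1/3·r2
  [ 1   1   -2   7 ]
  [ 0   1  2/3   3 ]
  [ 0  -1   -1  -3 ]
  [ 0  -3   -3  -9 ]
r3 → r3 + r2
  [ 1   1    -2   7 ]
  [ 0   1   2/3   3 ]
  [ 0   0  -1/3   0 ]
  [ 0  -3    -3  -9 ]
r4 → r4 + 3·r2
  [ 1  1    -2  7 ]
  [ 0  1   2/3  3 ]
  [ 0  0  -1/3  0 ]
  [ 0  0    -1  0 ]
r3 → -3·r3
  [ 1  1   -2  7 ]
  [ 0  1  2/3  3 ]
  [ 0  0    1  0 ]
  [ 0  0   -1  0 ]
r4 → r4 + r3
  [ 1  1   -2  7 ]
  [ 0  1  2/3  3 ]
  [ 0  0    1  0 ]
  [ 0  0    0  0 ]
r2 → r2 − 2/3·r3
  [ 1  1  -2  7 ]
  [ 0  1   0  3 ]
  [ 0  0   1  0 ]
  [ 0  0   0  0 ]
r1 → r1 + 2·r3
  [ 1  1  0  7 ]
  [ 0  1  0  3 ]
  [ 0  0  1  0 ]
  [ 0  0  0  0 ]
r1 → r1 − r2
  [ 1  0  0  4 ]
  [ 0  1  0  3 ]
  [ 0  0  1  0 ]
  [ 0  0  0  0 ]

[[1, 0, 0, 4], [0, 1, 0, 3], [0, 0, 1, 0], [0, 0, 0, 0]]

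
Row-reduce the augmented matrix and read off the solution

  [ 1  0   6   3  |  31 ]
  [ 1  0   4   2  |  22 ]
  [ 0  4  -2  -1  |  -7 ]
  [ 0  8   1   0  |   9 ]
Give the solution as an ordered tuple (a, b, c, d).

(4, 1/2, 5, -1)

r2 := r2 − r1
  [ 1  0   6   3  |  31 ]
  [ 0  0  -2  -1  |  -9 ]
  [ 0  4  -2  -1  |  -7 ]
  [ 0  8   1   0  |   9 ]
r2 <=> r3
  [ 1  0   6   3  |  31 ]
  [ 0  4  -2  -1  |  -7 ]
  [ 0  0  -2  -1  |  -9 ]
  [ 0  8   1   0  |   9 ]
r2 := 1/4·r2
  [ 1  0     6     3  |    31 ]
  [ 0  1  -1/2  -1/4  |  -7/4 ]
  [ 0  0    -2    -1  |    -9 ]
  [ 0  8     1     0  |     9 ]
r4 := r4 − 8·r2
  [ 1  0     6     3  |    31 ]
  [ 0  1  -1/2  -1/4  |  -7/4 ]
  [ 0  0    -2    -1  |    -9 ]
  [ 0  0     5     2  |    23 ]
r3 := -1/2·r3
  [ 1  0     6     3  |    31 ]
  [ 0  1  -1/2  -1/4  |  -7/4 ]
  [ 0  0     1   1/2  |   9/2 ]
  [ 0  0     5     2  |    23 ]
r4 := r4 − 5·r3
  [ 1  0     6     3  |    31 ]
  [ 0  1  -1/2  -1/4  |  -7/4 ]
  [ 0  0     1   1/2  |   9/2 ]
  [ 0  0     0  -1/2  |   1/2 ]
r4 := -2·r4
  [ 1  0     6     3  |    31 ]
  [ 0  1  -1/2  -1/4  |  -7/4 ]
  [ 0  0     1   1/2  |   9/2 ]
  [ 0  0     0     1  |    -1 ]
r3 := r3 − 1/2·r4
  [ 1  0     6     3  |    31 ]
  [ 0  1  -1/2  -1/4  |  -7/4 ]
  [ 0  0     1     0  |     5 ]
  [ 0  0     0     1  |    -1 ]
r2 := r2 + 1/4·r4
  [ 1  0     6  3  |  31 ]
  [ 0  1  -1/2  0  |  -2 ]
  [ 0  0     1  0  |   5 ]
  [ 0  0     0  1  |  -1 ]
r1 := r1 − 3·r4
  [ 1  0     6  0  |  34 ]
  [ 0  1  -1/2  0  |  -2 ]
  [ 0  0     1  0  |   5 ]
  [ 0  0     0  1  |  -1 ]
r2 := r2 + 1/2·r3
  [ 1  0  6  0  |   34 ]
  [ 0  1  0  0  |  1/2 ]
  [ 0  0  1  0  |    5 ]
  [ 0  0  0  1  |   -1 ]
r1 := r1 − 6·r3
  [ 1  0  0  0  |    4 ]
  [ 0  1  0  0  |  1/2 ]
  [ 0  0  1  0  |    5 ]
  [ 0  0  0  1  |   -1 ]
Reading off the last column: a = 4, b = 1/2, c = 5, d = -1.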